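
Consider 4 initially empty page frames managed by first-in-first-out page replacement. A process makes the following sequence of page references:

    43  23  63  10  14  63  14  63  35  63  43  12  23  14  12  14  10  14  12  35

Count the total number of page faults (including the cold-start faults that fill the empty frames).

12

43 -> fault, frames (43)
23 -> fault, frames (43 23)
63 -> fault, frames (43 23 63)
10 -> fault, frames (43 23 63 10)
14 -> fault, evict 43, frames (23 63 10 14)
63 -> hit
14 -> hit
63 -> hit
35 -> fault, evict 23, frames (63 10 14 35)
63 -> hit
43 -> fault, evict 63, frames (10 14 35 43)
12 -> fault, evict 10, frames (14 35 43 12)
23 -> fault, evict 14, frames (35 43 12 23)
14 -> fault, evict 35, frames (43 12 23 14)
12 -> hit
14 -> hit
10 -> fault, evict 43, frames (12 23 14 10)
14 -> hit
12 -> hit
35 -> fault, evict 12, frames (23 14 10 35)
Page faults: 12.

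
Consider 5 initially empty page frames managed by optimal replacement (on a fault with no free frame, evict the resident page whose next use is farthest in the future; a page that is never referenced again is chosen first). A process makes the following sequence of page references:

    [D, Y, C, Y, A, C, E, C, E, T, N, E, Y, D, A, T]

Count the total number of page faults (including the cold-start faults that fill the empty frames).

D: fault, frames [D]
Y: fault, frames [D, Y]
C: fault, frames [D, Y, C]
Y: hit
A: fault, frames [D, Y, C, A]
C: hit
E: fault, frames [D, Y, C, A, E]
C: hit
E: hit
T: fault, evict C, frames [D, Y, A, E, T]
N: fault, evict T, frames [D, Y, A, E, N]
E: hit
Y: hit
D: hit
A: hit
T: fault, evict N, frames [D, Y, A, E, T]
Page faults: 8.

8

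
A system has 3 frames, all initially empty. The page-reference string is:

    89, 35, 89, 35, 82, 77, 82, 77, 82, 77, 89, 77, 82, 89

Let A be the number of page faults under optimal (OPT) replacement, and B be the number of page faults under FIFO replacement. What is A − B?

-1

Under OPT: F F . . F F . . . . . . . . → 4 faults.
Under FIFO: F F . . F F . . . . F . . . → 5 faults.
A − B = 4 − 5 = -1.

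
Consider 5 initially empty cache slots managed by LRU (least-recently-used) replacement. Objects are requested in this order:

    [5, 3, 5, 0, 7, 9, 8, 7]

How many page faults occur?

6

5 → fault, frames (5)
3 → fault, frames (5 3)
5 → hit
0 → fault, frames (3 5 0)
7 → fault, frames (3 5 0 7)
9 → fault, frames (3 5 0 7 9)
8 → fault, evict 3, frames (5 0 7 9 8)
7 → hit
Page faults: 6.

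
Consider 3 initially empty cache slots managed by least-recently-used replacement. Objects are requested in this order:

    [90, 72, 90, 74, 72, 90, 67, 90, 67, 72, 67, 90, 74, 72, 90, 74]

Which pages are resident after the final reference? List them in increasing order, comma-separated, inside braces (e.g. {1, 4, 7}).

90: miss, frames {90}
72: miss, frames {90,72}
90: hit
74: miss, frames {72,90,74}
72: hit
90: hit
67: miss, evict 74, frames {72,90,67}
90: hit
67: hit
72: hit
67: hit
90: hit
74: miss, evict 72, frames {67,90,74}
72: miss, evict 67, frames {90,74,72}
90: hit
74: hit

{72, 74, 90}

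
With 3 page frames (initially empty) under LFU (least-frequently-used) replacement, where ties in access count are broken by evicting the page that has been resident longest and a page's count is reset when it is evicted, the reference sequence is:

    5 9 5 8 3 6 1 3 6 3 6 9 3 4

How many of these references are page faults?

5 → fault, frames [5]
9 → fault, frames [5, 9]
5 → hit
8 → fault, frames [5, 9, 8]
3 → fault, evict 9, frames [5, 8, 3]
6 → fault, evict 8, frames [5, 3, 6]
1 → fault, evict 3, frames [5, 6, 1]
3 → fault, evict 6, frames [5, 1, 3]
6 → fault, evict 1, frames [5, 3, 6]
3 → hit
6 → hit
9 → fault, evict 5, frames [3, 6, 9]
3 → hit
4 → fault, evict 9, frames [3, 6, 4]
Page faults: 10.

10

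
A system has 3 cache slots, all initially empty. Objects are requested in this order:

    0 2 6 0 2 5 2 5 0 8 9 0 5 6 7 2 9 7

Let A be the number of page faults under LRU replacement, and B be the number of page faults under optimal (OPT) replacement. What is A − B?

2

Under LRU: F F F . . F . . . F F . F F F F F . → 11 faults.
Under OPT: F F F . . F . . . F F . . F F F . . → 9 faults.
A − B = 11 − 9 = 2.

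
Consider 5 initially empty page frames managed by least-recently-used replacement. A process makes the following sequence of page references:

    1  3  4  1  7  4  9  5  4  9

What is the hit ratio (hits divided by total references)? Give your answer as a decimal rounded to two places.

1 -> miss, frames [1]
3 -> miss, frames [1, 3]
4 -> miss, frames [1, 3, 4]
1 -> hit
7 -> miss, frames [3, 4, 1, 7]
4 -> hit
9 -> miss, frames [3, 1, 7, 4, 9]
5 -> miss, evict 3, frames [1, 7, 4, 9, 5]
4 -> hit
9 -> hit
Hits: 4 of 10 references → 4/10 = 0.4000.

0.40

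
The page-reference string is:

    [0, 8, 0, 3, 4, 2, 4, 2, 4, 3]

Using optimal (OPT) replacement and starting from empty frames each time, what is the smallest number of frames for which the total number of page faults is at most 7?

2

f=1: 10 faults
f=2: 6 faults
f=3: 5 faults
f=4: 5 faults
f=5: 5 faults
Smallest f with faults ≤ 7 is 2.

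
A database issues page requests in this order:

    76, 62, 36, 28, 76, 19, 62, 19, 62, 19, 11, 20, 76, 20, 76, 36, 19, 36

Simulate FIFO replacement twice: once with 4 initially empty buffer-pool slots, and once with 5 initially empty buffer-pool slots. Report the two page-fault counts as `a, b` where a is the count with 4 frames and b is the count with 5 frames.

10, 9

4 frames: F F F F . F . . . . F F F . . F F . → 10 faults.
5 frames: F F F F . F . . . . F F F . . F . . → 9 faults.
9 < 10: adding a frame reduced faults, as is typical.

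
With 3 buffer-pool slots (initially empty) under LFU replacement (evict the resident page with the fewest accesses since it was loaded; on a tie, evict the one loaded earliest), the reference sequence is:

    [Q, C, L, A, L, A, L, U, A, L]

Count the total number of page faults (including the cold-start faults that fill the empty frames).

5

Q → fault, frames (Q)
C → fault, frames (Q C)
L → fault, frames (Q C L)
A → fault, evict Q, frames (C L A)
L → hit
A → hit
L → hit
U → fault, evict C, frames (L A U)
A → hit
L → hit
Page faults: 5.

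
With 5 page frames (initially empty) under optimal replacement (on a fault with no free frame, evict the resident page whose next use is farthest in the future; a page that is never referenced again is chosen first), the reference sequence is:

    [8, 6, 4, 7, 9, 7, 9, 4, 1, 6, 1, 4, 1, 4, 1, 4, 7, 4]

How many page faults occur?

8: fault, frames [8]
6: fault, frames [8, 6]
4: fault, frames [8, 6, 4]
7: fault, frames [8, 6, 4, 7]
9: fault, frames [8, 6, 4, 7, 9]
7: hit
9: hit
4: hit
1: fault, evict 9, frames [8, 6, 4, 7, 1]
6: hit
1: hit
4: hit
1: hit
4: hit
1: hit
4: hit
7: hit
4: hit
Page faults: 6.

6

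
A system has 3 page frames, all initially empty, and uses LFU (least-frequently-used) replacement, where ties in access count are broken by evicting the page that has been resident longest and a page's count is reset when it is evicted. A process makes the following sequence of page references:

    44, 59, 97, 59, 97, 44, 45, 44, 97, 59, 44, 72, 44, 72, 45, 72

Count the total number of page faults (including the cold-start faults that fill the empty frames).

10

44 → miss, frames (44)
59 → miss, frames (44 59)
97 → miss, frames (44 59 97)
59 → hit
97 → hit
44 → hit
45 → miss, evict 44, frames (59 97 45)
44 → miss, evict 45, frames (59 97 44)
97 → hit
59 → hit
44 → hit
72 → miss, evict 44, frames (59 97 72)
44 → miss, evict 72, frames (59 97 44)
72 → miss, evict 44, frames (59 97 72)
45 → miss, evict 72, frames (59 97 45)
72 → miss, evict 45, frames (59 97 72)
Page faults: 10.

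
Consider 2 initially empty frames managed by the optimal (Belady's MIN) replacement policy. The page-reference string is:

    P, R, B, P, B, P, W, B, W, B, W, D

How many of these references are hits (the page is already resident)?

7

P: fault, frames [P]
R: fault, frames [P, R]
B: fault, evict R, frames [P, B]
P: hit
B: hit
P: hit
W: fault, evict P, frames [B, W]
B: hit
W: hit
B: hit
W: hit
D: fault, evict W, frames [B, D]
Hits: 7.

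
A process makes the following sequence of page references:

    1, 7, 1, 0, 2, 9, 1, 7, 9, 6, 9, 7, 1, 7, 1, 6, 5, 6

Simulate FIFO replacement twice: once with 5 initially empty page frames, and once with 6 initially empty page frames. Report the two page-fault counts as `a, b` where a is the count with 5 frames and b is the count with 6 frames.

9, 7

5 frames: F F . F F F . . . F . . F F . . F . → 9 faults.
6 frames: F F . F F F . . . F . . . . . . F . → 7 faults.
7 < 9: adding a frame reduced faults, as is typical.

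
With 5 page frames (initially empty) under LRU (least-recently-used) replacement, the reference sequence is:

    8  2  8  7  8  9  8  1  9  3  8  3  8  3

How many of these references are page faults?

6

8 → fault, frames [8]
2 → fault, frames [8, 2]
8 → hit
7 → fault, frames [2, 8, 7]
8 → hit
9 → fault, frames [2, 7, 8, 9]
8 → hit
1 → fault, frames [2, 7, 9, 8, 1]
9 → hit
3 → fault, evict 2, frames [7, 8, 1, 9, 3]
8 → hit
3 → hit
8 → hit
3 → hit
Page faults: 6.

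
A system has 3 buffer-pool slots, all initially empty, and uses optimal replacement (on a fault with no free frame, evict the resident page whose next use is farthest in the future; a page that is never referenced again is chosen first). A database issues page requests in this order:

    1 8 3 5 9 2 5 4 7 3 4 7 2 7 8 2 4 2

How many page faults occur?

1 → miss, frames (1)
8 → miss, frames (1 8)
3 → miss, frames (1 8 3)
5 → miss, evict 1, frames (8 3 5)
9 → miss, evict 8, frames (3 5 9)
2 → miss, evict 9, frames (3 5 2)
5 → hit
4 → miss, evict 5, frames (3 2 4)
7 → miss, evict 2, frames (3 4 7)
3 → hit
4 → hit
7 → hit
2 → miss, evict 3, frames (4 7 2)
7 → hit
8 → miss, evict 7, frames (4 2 8)
2 → hit
4 → hit
2 → hit
Page faults: 10.

10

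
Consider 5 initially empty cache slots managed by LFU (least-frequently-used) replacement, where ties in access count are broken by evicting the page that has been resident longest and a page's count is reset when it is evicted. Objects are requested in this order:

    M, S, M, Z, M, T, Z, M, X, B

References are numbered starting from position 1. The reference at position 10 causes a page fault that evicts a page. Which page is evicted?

S

pos 1: M -> fault, frames (M)
pos 2: S -> fault, frames (M S)
pos 3: M -> hit
pos 4: Z -> fault, frames (M S Z)
pos 5: M -> hit
pos 6: T -> fault, frames (M S Z T)
pos 7: Z -> hit
pos 8: M -> hit
pos 9: X -> fault, frames (M S Z T X)
pos 10: B -> fault, evict S, frames (M Z T X B)
At position 10, page S is evicted.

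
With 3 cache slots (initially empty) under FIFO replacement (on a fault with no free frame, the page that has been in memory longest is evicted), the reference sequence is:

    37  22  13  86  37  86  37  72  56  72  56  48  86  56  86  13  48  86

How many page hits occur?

37: fault, frames [37]
22: fault, frames [37, 22]
13: fault, frames [37, 22, 13]
86: fault, evict 37, frames [22, 13, 86]
37: fault, evict 22, frames [13, 86, 37]
86: hit
37: hit
72: fault, evict 13, frames [86, 37, 72]
56: fault, evict 86, frames [37, 72, 56]
72: hit
56: hit
48: fault, evict 37, frames [72, 56, 48]
86: fault, evict 72, frames [56, 48, 86]
56: hit
86: hit
13: fault, evict 56, frames [48, 86, 13]
48: hit
86: hit
Hits: 8.

8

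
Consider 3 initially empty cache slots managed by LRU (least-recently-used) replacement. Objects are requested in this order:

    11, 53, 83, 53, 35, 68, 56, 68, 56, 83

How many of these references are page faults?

11 → fault, frames (11)
53 → fault, frames (11 53)
83 → fault, frames (11 53 83)
53 → hit
35 → fault, evict 11, frames (83 53 35)
68 → fault, evict 83, frames (53 35 68)
56 → fault, evict 53, frames (35 68 56)
68 → hit
56 → hit
83 → fault, evict 35, frames (68 56 83)
Page faults: 7.

7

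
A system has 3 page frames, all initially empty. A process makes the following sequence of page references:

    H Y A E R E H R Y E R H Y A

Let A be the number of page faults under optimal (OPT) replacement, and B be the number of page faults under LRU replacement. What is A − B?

-3

Under OPT: F F F F F . . . F . . F . F → 8 faults.
Under LRU: F F F F F . F . F F . F F F → 11 faults.
A − B = 8 − 11 = -3.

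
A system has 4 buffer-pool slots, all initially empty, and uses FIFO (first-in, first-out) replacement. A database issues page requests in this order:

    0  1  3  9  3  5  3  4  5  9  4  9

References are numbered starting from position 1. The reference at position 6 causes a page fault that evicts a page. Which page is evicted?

0

pos 1: 0 → fault, frames [0]
pos 2: 1 → fault, frames [0, 1]
pos 3: 3 → fault, frames [0, 1, 3]
pos 4: 9 → fault, frames [0, 1, 3, 9]
pos 5: 3 → hit
pos 6: 5 → fault, evict 0, frames [1, 3, 9, 5]
At position 6, page 0 is evicted.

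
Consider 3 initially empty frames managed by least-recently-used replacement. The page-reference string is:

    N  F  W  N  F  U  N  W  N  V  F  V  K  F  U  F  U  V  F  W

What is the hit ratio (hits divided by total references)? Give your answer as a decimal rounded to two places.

0.45

N -> fault, frames [N]
F -> fault, frames [N, F]
W -> fault, frames [N, F, W]
N -> hit
F -> hit
U -> fault, evict W, frames [N, F, U]
N -> hit
W -> fault, evict F, frames [U, N, W]
N -> hit
V -> fault, evict U, frames [W, N, V]
F -> fault, evict W, frames [N, V, F]
V -> hit
K -> fault, evict N, frames [F, V, K]
F -> hit
U -> fault, evict V, frames [K, F, U]
F -> hit
U -> hit
V -> fault, evict K, frames [F, U, V]
F -> hit
W -> fault, evict U, frames [V, F, W]
Hits: 9 of 20 references → 9/20 = 0.4500.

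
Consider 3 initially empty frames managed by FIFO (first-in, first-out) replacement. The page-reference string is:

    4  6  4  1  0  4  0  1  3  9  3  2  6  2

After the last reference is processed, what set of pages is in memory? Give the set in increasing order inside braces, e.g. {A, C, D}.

{2, 6, 9}

4 -> fault, frames (4)
6 -> fault, frames (4 6)
4 -> hit
1 -> fault, frames (4 6 1)
0 -> fault, evict 4, frames (6 1 0)
4 -> fault, evict 6, frames (1 0 4)
0 -> hit
1 -> hit
3 -> fault, evict 1, frames (0 4 3)
9 -> fault, evict 0, frames (4 3 9)
3 -> hit
2 -> fault, evict 4, frames (3 9 2)
6 -> fault, evict 3, frames (9 2 6)
2 -> hit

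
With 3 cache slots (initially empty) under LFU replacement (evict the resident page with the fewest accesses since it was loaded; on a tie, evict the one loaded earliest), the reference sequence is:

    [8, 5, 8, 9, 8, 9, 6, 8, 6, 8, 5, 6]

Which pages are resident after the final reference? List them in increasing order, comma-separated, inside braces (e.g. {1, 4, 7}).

8: miss, frames {8}
5: miss, frames {8,5}
8: hit
9: miss, frames {8,5,9}
8: hit
9: hit
6: miss, evict 5, frames {8,9,6}
8: hit
6: hit
8: hit
5: miss, evict 9, frames {8,6,5}
6: hit

{5, 6, 8}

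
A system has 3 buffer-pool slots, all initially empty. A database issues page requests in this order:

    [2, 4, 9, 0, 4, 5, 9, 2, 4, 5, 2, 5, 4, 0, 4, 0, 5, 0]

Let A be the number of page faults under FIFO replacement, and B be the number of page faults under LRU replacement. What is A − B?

-1

Under FIFO: F F F F . F . F F . . . . F . . F . → 9 faults.
Under LRU: F F F F . F F F F F . . . F . . . . → 10 faults.
A − B = 9 − 10 = -1.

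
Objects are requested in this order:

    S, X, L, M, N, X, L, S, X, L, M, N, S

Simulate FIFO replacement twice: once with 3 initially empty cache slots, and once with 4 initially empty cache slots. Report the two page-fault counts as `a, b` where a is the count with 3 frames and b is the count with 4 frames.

3 frames: F F F F F F F F . . F F . → 10 faults.
4 frames: F F F F F . . F F F F F F → 11 faults.
11 > 10: adding a frame increased faults — Belady's anomaly.

10, 11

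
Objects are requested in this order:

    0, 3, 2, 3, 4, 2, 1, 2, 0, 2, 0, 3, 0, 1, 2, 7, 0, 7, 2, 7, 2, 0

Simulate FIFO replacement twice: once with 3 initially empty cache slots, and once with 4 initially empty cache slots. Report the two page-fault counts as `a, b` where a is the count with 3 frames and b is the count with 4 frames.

3 frames: F F F . F . F . F F . F . F . F F . F . . . → 12 faults.
4 frames: F F F . F . F . F . . F . . F F . . . . . . → 9 faults.
9 < 12: adding a frame reduced faults, as is typical.

12, 9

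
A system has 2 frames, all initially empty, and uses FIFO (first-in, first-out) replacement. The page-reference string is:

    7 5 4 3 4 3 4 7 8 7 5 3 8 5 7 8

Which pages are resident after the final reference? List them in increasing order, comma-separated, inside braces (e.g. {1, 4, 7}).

{7, 8}

7 → fault, frames (7)
5 → fault, frames (7 5)
4 → fault, evict 7, frames (5 4)
3 → fault, evict 5, frames (4 3)
4 → hit
3 → hit
4 → hit
7 → fault, evict 4, frames (3 7)
8 → fault, evict 3, frames (7 8)
7 → hit
5 → fault, evict 7, frames (8 5)
3 → fault, evict 8, frames (5 3)
8 → fault, evict 5, frames (3 8)
5 → fault, evict 3, frames (8 5)
7 → fault, evict 8, frames (5 7)
8 → fault, evict 5, frames (7 8)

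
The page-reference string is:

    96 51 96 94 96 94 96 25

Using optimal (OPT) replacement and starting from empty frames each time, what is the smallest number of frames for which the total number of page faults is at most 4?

f=1: 8 faults
f=2: 4 faults
f=3: 4 faults
f=4: 4 faults
Smallest f with faults ≤ 4 is 2.

2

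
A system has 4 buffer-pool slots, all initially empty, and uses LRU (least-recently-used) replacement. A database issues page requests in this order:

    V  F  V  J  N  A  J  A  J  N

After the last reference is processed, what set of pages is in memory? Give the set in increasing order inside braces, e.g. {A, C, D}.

{A, J, N, V}

V → fault, frames (V)
F → fault, frames (V F)
V → hit
J → fault, frames (F V J)
N → fault, frames (F V J N)
A → fault, evict F, frames (V J N A)
J → hit
A → hit
J → hit
N → hit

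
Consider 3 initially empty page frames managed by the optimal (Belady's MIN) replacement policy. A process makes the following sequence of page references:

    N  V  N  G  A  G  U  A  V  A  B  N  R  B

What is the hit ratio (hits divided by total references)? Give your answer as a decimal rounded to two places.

0.43

N → fault, frames (N)
V → fault, frames (N V)
N → hit
G → fault, frames (N V G)
A → fault, evict N, frames (V G A)
G → hit
U → fault, evict G, frames (V A U)
A → hit
V → hit
A → hit
B → fault, evict U, frames (V A B)
N → fault, evict A, frames (V B N)
R → fault, evict N, frames (V B R)
B → hit
Hits: 6 of 14 references → 6/14 = 0.4286.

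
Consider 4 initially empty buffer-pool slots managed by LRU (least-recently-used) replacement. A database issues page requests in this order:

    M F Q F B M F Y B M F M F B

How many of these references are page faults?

M → miss, frames (M)
F → miss, frames (M F)
Q → miss, frames (M F Q)
F → hit
B → miss, frames (M Q F B)
M → hit
F → hit
Y → miss, evict Q, frames (B M F Y)
B → hit
M → hit
F → hit
M → hit
F → hit
B → hit
Page faults: 5.

5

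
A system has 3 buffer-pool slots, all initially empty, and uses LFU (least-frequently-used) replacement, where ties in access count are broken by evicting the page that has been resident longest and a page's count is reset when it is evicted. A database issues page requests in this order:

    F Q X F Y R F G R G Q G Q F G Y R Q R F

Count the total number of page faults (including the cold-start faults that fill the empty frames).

11

F -> fault, frames {F}
Q -> fault, frames {F,Q}
X -> fault, frames {F,Q,X}
F -> hit
Y -> fault, evict Q, frames {F,X,Y}
R -> fault, evict X, frames {F,Y,R}
F -> hit
G -> fault, evict Y, frames {F,R,G}
R -> hit
G -> hit
Q -> fault, evict R, frames {F,G,Q}
G -> hit
Q -> hit
F -> hit
G -> hit
Y -> fault, evict Q, frames {F,G,Y}
R -> fault, evict Y, frames {F,G,R}
Q -> fault, evict R, frames {F,G,Q}
R -> fault, evict Q, frames {F,G,R}
F -> hit
Page faults: 11.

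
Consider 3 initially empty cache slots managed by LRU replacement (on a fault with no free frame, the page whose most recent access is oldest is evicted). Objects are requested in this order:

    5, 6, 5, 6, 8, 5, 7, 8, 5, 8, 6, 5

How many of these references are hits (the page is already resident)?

5: fault, frames (5)
6: fault, frames (5 6)
5: hit
6: hit
8: fault, frames (5 6 8)
5: hit
7: fault, evict 6, frames (8 5 7)
8: hit
5: hit
8: hit
6: fault, evict 7, frames (5 8 6)
5: hit
Hits: 7.

7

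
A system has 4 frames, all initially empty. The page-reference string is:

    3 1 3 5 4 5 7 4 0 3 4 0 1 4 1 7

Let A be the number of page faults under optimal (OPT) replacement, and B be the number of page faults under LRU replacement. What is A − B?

Under OPT: F F . F F . F . F . . . . . . F → 7 faults.
Under LRU: F F . F F . F . F F . . F . . F → 9 faults.
A − B = 7 − 9 = -2.

-2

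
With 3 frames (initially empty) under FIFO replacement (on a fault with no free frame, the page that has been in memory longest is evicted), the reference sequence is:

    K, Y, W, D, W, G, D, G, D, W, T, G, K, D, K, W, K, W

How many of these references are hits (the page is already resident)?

9

K: miss, frames {K}
Y: miss, frames {K,Y}
W: miss, frames {K,Y,W}
D: miss, evict K, frames {Y,W,D}
W: hit
G: miss, evict Y, frames {W,D,G}
D: hit
G: hit
D: hit
W: hit
T: miss, evict W, frames {D,G,T}
G: hit
K: miss, evict D, frames {G,T,K}
D: miss, evict G, frames {T,K,D}
K: hit
W: miss, evict T, frames {K,D,W}
K: hit
W: hit
Hits: 9.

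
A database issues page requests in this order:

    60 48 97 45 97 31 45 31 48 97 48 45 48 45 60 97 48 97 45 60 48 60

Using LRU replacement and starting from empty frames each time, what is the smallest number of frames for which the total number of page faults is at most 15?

2

f=1: 22 faults
f=2: 15 faults
f=3: 14 faults
f=4: 6 faults
f=5: 5 faults
Smallest f with faults ≤ 15 is 2.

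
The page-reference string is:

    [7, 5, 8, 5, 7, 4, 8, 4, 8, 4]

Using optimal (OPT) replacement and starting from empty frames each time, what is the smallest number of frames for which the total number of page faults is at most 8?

2

f=1: 10 faults
f=2: 5 faults
f=3: 4 faults
f=4: 4 faults
Smallest f with faults ≤ 8 is 2.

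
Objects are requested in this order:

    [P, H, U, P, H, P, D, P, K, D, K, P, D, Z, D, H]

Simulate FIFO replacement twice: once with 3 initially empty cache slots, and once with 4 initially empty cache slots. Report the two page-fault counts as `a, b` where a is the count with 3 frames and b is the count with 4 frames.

9, 8

3 frames: F F F . . . F F F . . . . F F F → 9 faults.
4 frames: F F F . . . F . F . . F . F . F → 8 faults.
8 < 9: adding a frame reduced faults, as is typical.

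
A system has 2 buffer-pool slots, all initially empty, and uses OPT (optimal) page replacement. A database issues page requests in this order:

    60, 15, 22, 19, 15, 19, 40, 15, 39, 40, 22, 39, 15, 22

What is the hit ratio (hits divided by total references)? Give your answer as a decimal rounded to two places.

60 → fault, frames (60)
15 → fault, frames (60 15)
22 → fault, evict 60, frames (15 22)
19 → fault, evict 22, frames (15 19)
15 → hit
19 → hit
40 → fault, evict 19, frames (15 40)
15 → hit
39 → fault, evict 15, frames (40 39)
40 → hit
22 → fault, evict 40, frames (39 22)
39 → hit
15 → fault, evict 39, frames (22 15)
22 → hit
Hits: 6 of 14 references → 6/14 = 0.4286.

0.43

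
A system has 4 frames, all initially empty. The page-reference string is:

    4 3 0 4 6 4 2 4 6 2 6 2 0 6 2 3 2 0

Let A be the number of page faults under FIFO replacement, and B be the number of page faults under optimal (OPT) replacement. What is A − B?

Under FIFO: F F F . F . F F . . . . . . . F . F → 8 faults.
Under OPT: F F F . F . F . . . . . . . . F . . → 6 faults.
A − B = 8 − 6 = 2.

2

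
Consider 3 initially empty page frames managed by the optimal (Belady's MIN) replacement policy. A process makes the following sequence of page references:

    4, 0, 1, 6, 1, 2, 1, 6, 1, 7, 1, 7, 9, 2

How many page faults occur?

7

4 → miss, frames {4}
0 → miss, frames {4,0}
1 → miss, frames {4,0,1}
6 → miss, evict 0, frames {4,1,6}
1 → hit
2 → miss, evict 4, frames {1,6,2}
1 → hit
6 → hit
1 → hit
7 → miss, evict 6, frames {1,2,7}
1 → hit
7 → hit
9 → miss, evict 7, frames {1,2,9}
2 → hit
Page faults: 7.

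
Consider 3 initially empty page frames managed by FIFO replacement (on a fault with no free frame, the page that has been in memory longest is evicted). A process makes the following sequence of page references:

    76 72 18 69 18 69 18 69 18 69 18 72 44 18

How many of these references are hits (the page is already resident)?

9

76: fault, frames [76]
72: fault, frames [76, 72]
18: fault, frames [76, 72, 18]
69: fault, evict 76, frames [72, 18, 69]
18: hit
69: hit
18: hit
69: hit
18: hit
69: hit
18: hit
72: hit
44: fault, evict 72, frames [18, 69, 44]
18: hit
Hits: 9.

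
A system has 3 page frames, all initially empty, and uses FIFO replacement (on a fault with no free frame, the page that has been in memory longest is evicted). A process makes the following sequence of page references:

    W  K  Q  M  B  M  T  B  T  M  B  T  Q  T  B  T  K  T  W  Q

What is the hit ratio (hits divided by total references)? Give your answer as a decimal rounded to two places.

W: fault, frames [W]
K: fault, frames [W, K]
Q: fault, frames [W, K, Q]
M: fault, evict W, frames [K, Q, M]
B: fault, evict K, frames [Q, M, B]
M: hit
T: fault, evict Q, frames [M, B, T]
B: hit
T: hit
M: hit
B: hit
T: hit
Q: fault, evict M, frames [B, T, Q]
T: hit
B: hit
T: hit
K: fault, evict B, frames [T, Q, K]
T: hit
W: fault, evict T, frames [Q, K, W]
Q: hit
Hits: 11 of 20 references → 11/20 = 0.5500.

0.55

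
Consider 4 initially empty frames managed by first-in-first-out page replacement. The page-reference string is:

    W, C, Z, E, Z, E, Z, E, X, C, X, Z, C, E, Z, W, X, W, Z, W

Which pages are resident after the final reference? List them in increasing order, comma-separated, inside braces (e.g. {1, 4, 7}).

{E, W, X, Z}

W: fault, frames {W}
C: fault, frames {W,C}
Z: fault, frames {W,C,Z}
E: fault, frames {W,C,Z,E}
Z: hit
E: hit
Z: hit
E: hit
X: fault, evict W, frames {C,Z,E,X}
C: hit
X: hit
Z: hit
C: hit
E: hit
Z: hit
W: fault, evict C, frames {Z,E,X,W}
X: hit
W: hit
Z: hit
W: hit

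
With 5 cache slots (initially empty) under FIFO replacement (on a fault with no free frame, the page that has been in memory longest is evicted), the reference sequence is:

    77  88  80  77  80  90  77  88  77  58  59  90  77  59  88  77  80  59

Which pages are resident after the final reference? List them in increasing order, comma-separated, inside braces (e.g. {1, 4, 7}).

{58, 59, 77, 80, 88}

77 -> miss, frames [77]
88 -> miss, frames [77, 88]
80 -> miss, frames [77, 88, 80]
77 -> hit
80 -> hit
90 -> miss, frames [77, 88, 80, 90]
77 -> hit
88 -> hit
77 -> hit
58 -> miss, frames [77, 88, 80, 90, 58]
59 -> miss, evict 77, frames [88, 80, 90, 58, 59]
90 -> hit
77 -> miss, evict 88, frames [80, 90, 58, 59, 77]
59 -> hit
88 -> miss, evict 80, frames [90, 58, 59, 77, 88]
77 -> hit
80 -> miss, evict 90, frames [58, 59, 77, 88, 80]
59 -> hit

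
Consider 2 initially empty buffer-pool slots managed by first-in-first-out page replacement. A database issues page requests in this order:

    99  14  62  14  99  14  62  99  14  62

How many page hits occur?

1

99 -> miss, frames [99]
14 -> miss, frames [99, 14]
62 -> miss, evict 99, frames [14, 62]
14 -> hit
99 -> miss, evict 14, frames [62, 99]
14 -> miss, evict 62, frames [99, 14]
62 -> miss, evict 99, frames [14, 62]
99 -> miss, evict 14, frames [62, 99]
14 -> miss, evict 62, frames [99, 14]
62 -> miss, evict 99, frames [14, 62]
Hits: 1.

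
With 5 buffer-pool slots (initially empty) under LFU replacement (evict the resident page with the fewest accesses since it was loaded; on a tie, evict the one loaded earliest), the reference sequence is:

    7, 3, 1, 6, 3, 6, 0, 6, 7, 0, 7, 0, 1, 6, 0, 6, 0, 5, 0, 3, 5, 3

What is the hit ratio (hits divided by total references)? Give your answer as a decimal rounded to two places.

7: fault, frames (7)
3: fault, frames (7 3)
1: fault, frames (7 3 1)
6: fault, frames (7 3 1 6)
3: hit
6: hit
0: fault, frames (7 3 1 6 0)
6: hit
7: hit
0: hit
7: hit
0: hit
1: hit
6: hit
0: hit
6: hit
0: hit
5: fault, evict 3, frames (7 1 6 0 5)
0: hit
3: fault, evict 5, frames (7 1 6 0 3)
5: fault, evict 3, frames (7 1 6 0 5)
3: fault, evict 5, frames (7 1 6 0 3)
Hits: 13 of 22 references → 13/22 = 0.5909.

0.59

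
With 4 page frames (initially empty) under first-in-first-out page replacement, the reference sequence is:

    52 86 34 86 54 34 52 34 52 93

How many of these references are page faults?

5

52: fault, frames (52)
86: fault, frames (52 86)
34: fault, frames (52 86 34)
86: hit
54: fault, frames (52 86 34 54)
34: hit
52: hit
34: hit
52: hit
93: fault, evict 52, frames (86 34 54 93)
Page faults: 5.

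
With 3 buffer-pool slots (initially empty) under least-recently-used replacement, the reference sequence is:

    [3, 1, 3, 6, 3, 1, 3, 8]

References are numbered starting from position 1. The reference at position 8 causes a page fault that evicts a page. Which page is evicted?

pos 1: 3 → miss, frames (3)
pos 2: 1 → miss, frames (3 1)
pos 3: 3 → hit
pos 4: 6 → miss, frames (1 3 6)
pos 5: 3 → hit
pos 6: 1 → hit
pos 7: 3 → hit
pos 8: 8 → miss, evict 6, frames (1 3 8)
At position 8, page 6 is evicted.

6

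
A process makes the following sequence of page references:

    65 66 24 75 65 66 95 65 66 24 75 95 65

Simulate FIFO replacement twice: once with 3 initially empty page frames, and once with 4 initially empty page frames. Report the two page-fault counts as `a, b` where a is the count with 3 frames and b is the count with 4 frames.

3 frames: F F F F F F F . . F F . F → 10 faults.
4 frames: F F F F . . F F F F F F F → 11 faults.
11 > 10: adding a frame increased faults — Belady's anomaly.

10, 11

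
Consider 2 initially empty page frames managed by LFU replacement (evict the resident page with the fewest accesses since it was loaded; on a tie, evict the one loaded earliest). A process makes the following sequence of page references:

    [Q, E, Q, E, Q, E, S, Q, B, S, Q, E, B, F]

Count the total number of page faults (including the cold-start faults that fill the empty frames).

Q -> fault, frames [Q]
E -> fault, frames [Q, E]
Q -> hit
E -> hit
Q -> hit
E -> hit
S -> fault, evict Q, frames [E, S]
Q -> fault, evict S, frames [E, Q]
B -> fault, evict Q, frames [E, B]
S -> fault, evict B, frames [E, S]
Q -> fault, evict S, frames [E, Q]
E -> hit
B -> fault, evict Q, frames [E, B]
F -> fault, evict B, frames [E, F]
Page faults: 9.

9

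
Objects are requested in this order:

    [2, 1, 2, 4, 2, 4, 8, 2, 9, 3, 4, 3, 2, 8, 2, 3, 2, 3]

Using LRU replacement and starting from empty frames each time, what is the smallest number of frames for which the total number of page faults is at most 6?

f=1: 18 faults
f=2: 11 faults
f=3: 9 faults
f=4: 8 faults
f=5: 6 faults
f=6: 6 faults
Smallest f with faults ≤ 6 is 5.

5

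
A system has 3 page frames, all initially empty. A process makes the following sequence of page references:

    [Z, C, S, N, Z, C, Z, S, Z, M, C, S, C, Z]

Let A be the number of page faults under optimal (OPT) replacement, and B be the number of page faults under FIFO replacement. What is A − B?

Under OPT: F F F F . . . F . F . . . F → 7 faults.
Under FIFO: F F F F F F . F . F . . . F → 9 faults.
A − B = 7 − 9 = -2.

-2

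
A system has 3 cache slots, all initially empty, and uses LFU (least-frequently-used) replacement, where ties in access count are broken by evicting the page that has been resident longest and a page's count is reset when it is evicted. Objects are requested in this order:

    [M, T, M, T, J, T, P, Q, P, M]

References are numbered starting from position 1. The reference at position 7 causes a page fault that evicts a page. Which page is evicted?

J

pos 1: M: miss, frames (M)
pos 2: T: miss, frames (M T)
pos 3: M: hit
pos 4: T: hit
pos 5: J: miss, frames (M T J)
pos 6: T: hit
pos 7: P: miss, evict J, frames (M T P)
At position 7, page J is evicted.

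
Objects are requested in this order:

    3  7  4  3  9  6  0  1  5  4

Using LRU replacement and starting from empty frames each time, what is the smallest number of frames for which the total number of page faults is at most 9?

f=1: 10 faults
f=2: 10 faults
f=3: 9 faults
f=4: 9 faults
f=5: 9 faults
f=6: 9 faults
f=7: 8 faults
f=8: 8 faults
Smallest f with faults ≤ 9 is 3.

3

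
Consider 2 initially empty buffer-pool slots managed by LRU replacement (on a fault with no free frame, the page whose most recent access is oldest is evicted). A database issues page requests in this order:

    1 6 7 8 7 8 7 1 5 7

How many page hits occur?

1: fault, frames [1]
6: fault, frames [1, 6]
7: fault, evict 1, frames [6, 7]
8: fault, evict 6, frames [7, 8]
7: hit
8: hit
7: hit
1: fault, evict 8, frames [7, 1]
5: fault, evict 7, frames [1, 5]
7: fault, evict 1, frames [5, 7]
Hits: 3.

3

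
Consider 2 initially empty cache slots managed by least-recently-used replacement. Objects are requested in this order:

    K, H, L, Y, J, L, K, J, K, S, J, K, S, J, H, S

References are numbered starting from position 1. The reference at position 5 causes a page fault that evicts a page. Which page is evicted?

L

pos 1: K -> miss, frames [K]
pos 2: H -> miss, frames [K, H]
pos 3: L -> miss, evict K, frames [H, L]
pos 4: Y -> miss, evict H, frames [L, Y]
pos 5: J -> miss, evict L, frames [Y, J]
At position 5, page L is evicted.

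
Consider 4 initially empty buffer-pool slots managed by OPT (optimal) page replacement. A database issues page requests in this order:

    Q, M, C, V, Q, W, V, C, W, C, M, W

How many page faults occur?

Q: fault, frames [Q]
M: fault, frames [Q, M]
C: fault, frames [Q, M, C]
V: fault, frames [Q, M, C, V]
Q: hit
W: fault, evict Q, frames [M, C, V, W]
V: hit
C: hit
W: hit
C: hit
M: hit
W: hit
Page faults: 5.

5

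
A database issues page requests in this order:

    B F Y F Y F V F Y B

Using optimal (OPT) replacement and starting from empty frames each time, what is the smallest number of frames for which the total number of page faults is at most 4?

f=1: 10 faults
f=2: 6 faults
f=3: 5 faults
f=4: 4 faults
Smallest f with faults ≤ 4 is 4.

4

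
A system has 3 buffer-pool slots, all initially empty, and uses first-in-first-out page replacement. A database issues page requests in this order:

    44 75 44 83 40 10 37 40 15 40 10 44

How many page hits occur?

2

44: fault, frames [44]
75: fault, frames [44, 75]
44: hit
83: fault, frames [44, 75, 83]
40: fault, evict 44, frames [75, 83, 40]
10: fault, evict 75, frames [83, 40, 10]
37: fault, evict 83, frames [40, 10, 37]
40: hit
15: fault, evict 40, frames [10, 37, 15]
40: fault, evict 10, frames [37, 15, 40]
10: fault, evict 37, frames [15, 40, 10]
44: fault, evict 15, frames [40, 10, 44]
Hits: 2.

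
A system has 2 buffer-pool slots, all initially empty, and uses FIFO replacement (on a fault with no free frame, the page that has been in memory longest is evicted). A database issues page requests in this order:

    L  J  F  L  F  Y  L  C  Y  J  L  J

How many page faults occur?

L: miss, frames {L}
J: miss, frames {L,J}
F: miss, evict L, frames {J,F}
L: miss, evict J, frames {F,L}
F: hit
Y: miss, evict F, frames {L,Y}
L: hit
C: miss, evict L, frames {Y,C}
Y: hit
J: miss, evict Y, frames {C,J}
L: miss, evict C, frames {J,L}
J: hit
Page faults: 8.

8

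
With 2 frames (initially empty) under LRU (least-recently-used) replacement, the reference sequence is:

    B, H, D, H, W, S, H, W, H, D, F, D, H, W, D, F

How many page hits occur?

3

B: fault, frames (B)
H: fault, frames (B H)
D: fault, evict B, frames (H D)
H: hit
W: fault, evict D, frames (H W)
S: fault, evict H, frames (W S)
H: fault, evict W, frames (S H)
W: fault, evict S, frames (H W)
H: hit
D: fault, evict W, frames (H D)
F: fault, evict H, frames (D F)
D: hit
H: fault, evict F, frames (D H)
W: fault, evict D, frames (H W)
D: fault, evict H, frames (W D)
F: fault, evict W, frames (D F)
Hits: 3.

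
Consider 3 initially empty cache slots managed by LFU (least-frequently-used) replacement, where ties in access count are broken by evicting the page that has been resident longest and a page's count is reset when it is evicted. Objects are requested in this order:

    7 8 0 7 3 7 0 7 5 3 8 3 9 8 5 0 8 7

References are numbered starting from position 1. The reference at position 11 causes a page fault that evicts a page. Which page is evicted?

3

pos 1: 7 → fault, frames (7)
pos 2: 8 → fault, frames (7 8)
pos 3: 0 → fault, frames (7 8 0)
pos 4: 7 → hit
pos 5: 3 → fault, evict 8, frames (7 0 3)
pos 6: 7 → hit
pos 7: 0 → hit
pos 8: 7 → hit
pos 9: 5 → fault, evict 3, frames (7 0 5)
pos 10: 3 → fault, evict 5, frames (7 0 3)
pos 11: 8 → fault, evict 3, frames (7 0 8)
At position 11, page 3 is evicted.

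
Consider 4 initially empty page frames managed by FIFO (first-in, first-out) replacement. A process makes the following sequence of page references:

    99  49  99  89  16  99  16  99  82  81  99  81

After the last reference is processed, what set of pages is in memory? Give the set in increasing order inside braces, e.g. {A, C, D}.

99 → miss, frames {99}
49 → miss, frames {99,49}
99 → hit
89 → miss, frames {99,49,89}
16 → miss, frames {99,49,89,16}
99 → hit
16 → hit
99 → hit
82 → miss, evict 99, frames {49,89,16,82}
81 → miss, evict 49, frames {89,16,82,81}
99 → miss, evict 89, frames {16,82,81,99}
81 → hit

{16, 81, 82, 99}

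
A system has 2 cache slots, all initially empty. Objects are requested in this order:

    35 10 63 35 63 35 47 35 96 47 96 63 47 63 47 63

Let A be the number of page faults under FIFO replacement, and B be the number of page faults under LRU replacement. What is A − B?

-1

Under FIFO: F F F F . . F . F . . F F . . . → 8 faults.
Under LRU: F F F F . . F . F F . F F . . . → 9 faults.
A − B = 8 − 9 = -1.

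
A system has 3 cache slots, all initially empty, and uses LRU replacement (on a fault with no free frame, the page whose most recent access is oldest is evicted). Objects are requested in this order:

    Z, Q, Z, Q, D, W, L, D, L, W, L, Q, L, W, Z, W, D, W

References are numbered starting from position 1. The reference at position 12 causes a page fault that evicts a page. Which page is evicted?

pos 1: Z: miss, frames (Z)
pos 2: Q: miss, frames (Z Q)
pos 3: Z: hit
pos 4: Q: hit
pos 5: D: miss, frames (Z Q D)
pos 6: W: miss, evict Z, frames (Q D W)
pos 7: L: miss, evict Q, frames (D W L)
pos 8: D: hit
pos 9: L: hit
pos 10: W: hit
pos 11: L: hit
pos 12: Q: miss, evict D, frames (W L Q)
At position 12, page D is evicted.

D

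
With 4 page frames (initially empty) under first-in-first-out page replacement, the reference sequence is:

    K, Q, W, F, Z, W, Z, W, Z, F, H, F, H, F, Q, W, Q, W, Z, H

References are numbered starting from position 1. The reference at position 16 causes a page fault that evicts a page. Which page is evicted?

F

pos 1: K -> miss, frames {K}
pos 2: Q -> miss, frames {K,Q}
pos 3: W -> miss, frames {K,Q,W}
pos 4: F -> miss, frames {K,Q,W,F}
pos 5: Z -> miss, evict K, frames {Q,W,F,Z}
pos 6: W -> hit
pos 7: Z -> hit
pos 8: W -> hit
pos 9: Z -> hit
pos 10: F -> hit
pos 11: H -> miss, evict Q, frames {W,F,Z,H}
pos 12: F -> hit
pos 13: H -> hit
pos 14: F -> hit
pos 15: Q -> miss, evict W, frames {F,Z,H,Q}
pos 16: W -> miss, evict F, frames {Z,H,Q,W}
At position 16, page F is evicted.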